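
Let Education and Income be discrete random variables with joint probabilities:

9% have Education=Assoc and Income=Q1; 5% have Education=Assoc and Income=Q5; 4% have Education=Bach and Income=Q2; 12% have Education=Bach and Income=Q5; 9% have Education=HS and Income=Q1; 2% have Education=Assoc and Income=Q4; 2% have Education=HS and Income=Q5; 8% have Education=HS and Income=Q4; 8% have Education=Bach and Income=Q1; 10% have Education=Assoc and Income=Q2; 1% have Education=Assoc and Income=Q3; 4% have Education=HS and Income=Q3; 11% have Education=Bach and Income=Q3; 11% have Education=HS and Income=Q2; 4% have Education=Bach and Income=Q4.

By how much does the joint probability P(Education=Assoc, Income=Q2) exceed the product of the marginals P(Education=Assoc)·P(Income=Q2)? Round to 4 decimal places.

P(Education=Assoc) = 0.09 + 0.10 + 0.01 + 0.02 + 0.05 = 0.27.
P(Income=Q2) = 0.11 + 0.10 + 0.04 = 0.25.
P(Education=Assoc, Income=Q2) − P(Education=Assoc)P(Income=Q2) = 0.10 − 0.27×0.25 = 0.0325.

0.0325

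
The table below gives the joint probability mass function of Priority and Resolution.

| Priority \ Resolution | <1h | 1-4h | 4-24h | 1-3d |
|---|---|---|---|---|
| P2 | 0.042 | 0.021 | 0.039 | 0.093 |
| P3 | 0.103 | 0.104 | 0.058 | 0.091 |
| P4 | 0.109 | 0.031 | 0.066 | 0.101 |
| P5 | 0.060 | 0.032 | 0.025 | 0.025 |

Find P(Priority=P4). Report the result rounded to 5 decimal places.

0.30700

P(Priority=P4) = 0.109 + 0.031 + 0.066 + 0.101 = 0.307.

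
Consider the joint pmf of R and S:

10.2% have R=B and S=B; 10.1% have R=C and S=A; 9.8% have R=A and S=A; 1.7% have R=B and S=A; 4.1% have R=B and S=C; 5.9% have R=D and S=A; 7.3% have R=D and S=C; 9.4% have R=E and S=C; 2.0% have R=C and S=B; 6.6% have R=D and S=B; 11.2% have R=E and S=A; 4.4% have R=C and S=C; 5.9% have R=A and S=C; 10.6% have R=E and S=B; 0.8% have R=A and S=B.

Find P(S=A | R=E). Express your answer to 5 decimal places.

0.35897

P(R=E) = 0.112 + 0.106 + 0.094 = 0.312.
P(S=A | R=E) = 0.112/0.312 = 0.35897.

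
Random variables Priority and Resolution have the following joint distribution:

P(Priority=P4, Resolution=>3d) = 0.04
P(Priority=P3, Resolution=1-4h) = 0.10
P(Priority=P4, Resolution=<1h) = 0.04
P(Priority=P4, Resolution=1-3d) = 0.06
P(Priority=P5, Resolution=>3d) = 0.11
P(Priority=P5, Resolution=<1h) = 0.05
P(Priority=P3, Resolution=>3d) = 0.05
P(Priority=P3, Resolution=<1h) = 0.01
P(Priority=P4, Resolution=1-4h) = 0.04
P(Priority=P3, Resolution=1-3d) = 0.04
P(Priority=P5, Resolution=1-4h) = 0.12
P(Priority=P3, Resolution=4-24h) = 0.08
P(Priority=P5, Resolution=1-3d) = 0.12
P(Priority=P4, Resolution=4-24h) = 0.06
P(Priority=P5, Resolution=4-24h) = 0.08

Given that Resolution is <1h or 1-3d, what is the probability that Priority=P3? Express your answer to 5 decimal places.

0.15625

P(Resolution=<1h) = 0.01 + 0.04 + 0.05 = 0.10.
P(Resolution=1-3d) = 0.04 + 0.06 + 0.12 = 0.22.
P(Resolution ∈ {<1h, 1-3d}) = 0.10 + 0.22 = 0.32; P(Priority=P3, Resolution ∈ {<1h, 1-3d}) = 0.01 + 0.04 = 0.05.
P(Priority=P3 | Resolution ∈ {<1h, 1-3d}) = 0.05/0.32 = 0.15625.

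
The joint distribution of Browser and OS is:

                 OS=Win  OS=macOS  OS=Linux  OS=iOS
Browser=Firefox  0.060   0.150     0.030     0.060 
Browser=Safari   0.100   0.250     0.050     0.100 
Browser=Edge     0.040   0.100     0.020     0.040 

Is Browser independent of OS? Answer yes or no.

yes

Every cell satisfies P(Browser,OS) = P(Browser)·P(OS). For instance P(Browser=Safari) = 0.500, P(OS=Linux) = 0.100, and 0.500×0.100 = 0.050 matches the joint entry. So Browser and OS are independent.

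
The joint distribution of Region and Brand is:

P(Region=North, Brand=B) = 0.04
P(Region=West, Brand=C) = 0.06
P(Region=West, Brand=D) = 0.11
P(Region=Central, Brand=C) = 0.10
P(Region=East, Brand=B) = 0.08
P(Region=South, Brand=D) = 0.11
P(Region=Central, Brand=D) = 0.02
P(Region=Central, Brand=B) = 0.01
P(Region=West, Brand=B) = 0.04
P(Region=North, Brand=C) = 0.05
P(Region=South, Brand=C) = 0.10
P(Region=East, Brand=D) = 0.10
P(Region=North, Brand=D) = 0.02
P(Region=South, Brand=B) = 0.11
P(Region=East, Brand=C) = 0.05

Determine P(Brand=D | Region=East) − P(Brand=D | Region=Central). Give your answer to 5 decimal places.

P(Region=East) = 0.08 + 0.05 + 0.10 = 0.23; P(Brand=D | Region=East) = 0.10/0.23 = 0.434783.
P(Region=Central) = 0.01 + 0.10 + 0.02 = 0.13; P(Brand=D | Region=Central) = 0.02/0.13 = 0.153846.
Difference = 0.28094.

0.28094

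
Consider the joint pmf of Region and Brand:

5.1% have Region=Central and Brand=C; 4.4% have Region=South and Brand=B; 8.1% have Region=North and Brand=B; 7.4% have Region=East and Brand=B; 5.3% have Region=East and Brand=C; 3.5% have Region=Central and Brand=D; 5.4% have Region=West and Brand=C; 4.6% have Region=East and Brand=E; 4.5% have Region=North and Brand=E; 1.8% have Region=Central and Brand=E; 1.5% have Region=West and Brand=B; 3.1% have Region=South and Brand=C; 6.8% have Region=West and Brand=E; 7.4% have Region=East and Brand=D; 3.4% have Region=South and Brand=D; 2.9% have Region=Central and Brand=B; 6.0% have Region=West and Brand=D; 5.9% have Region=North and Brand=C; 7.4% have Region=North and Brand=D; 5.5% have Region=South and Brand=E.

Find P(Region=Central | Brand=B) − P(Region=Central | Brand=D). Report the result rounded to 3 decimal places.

P(Brand=B) = 0.081 + 0.044 + 0.074 + 0.015 + 0.029 = 0.243; P(Region=Central | Brand=B) = 0.029/0.243 = 0.1193.
P(Brand=D) = 0.074 + 0.034 + 0.074 + 0.060 + 0.035 = 0.277; P(Region=Central | Brand=D) = 0.035/0.277 = 0.1264.
Difference = -0.007.

-0.007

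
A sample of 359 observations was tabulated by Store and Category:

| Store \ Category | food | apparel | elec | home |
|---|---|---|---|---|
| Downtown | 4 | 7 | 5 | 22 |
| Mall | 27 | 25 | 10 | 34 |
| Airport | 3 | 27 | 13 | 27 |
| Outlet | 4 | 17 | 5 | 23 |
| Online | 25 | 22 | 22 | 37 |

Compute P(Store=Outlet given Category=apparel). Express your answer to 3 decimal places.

Total with Category=apparel: 7 + 25 + 27 + 17 + 22 = 98.
P(Store=Outlet | Category=apparel) = 17/98 = 0.173.

0.173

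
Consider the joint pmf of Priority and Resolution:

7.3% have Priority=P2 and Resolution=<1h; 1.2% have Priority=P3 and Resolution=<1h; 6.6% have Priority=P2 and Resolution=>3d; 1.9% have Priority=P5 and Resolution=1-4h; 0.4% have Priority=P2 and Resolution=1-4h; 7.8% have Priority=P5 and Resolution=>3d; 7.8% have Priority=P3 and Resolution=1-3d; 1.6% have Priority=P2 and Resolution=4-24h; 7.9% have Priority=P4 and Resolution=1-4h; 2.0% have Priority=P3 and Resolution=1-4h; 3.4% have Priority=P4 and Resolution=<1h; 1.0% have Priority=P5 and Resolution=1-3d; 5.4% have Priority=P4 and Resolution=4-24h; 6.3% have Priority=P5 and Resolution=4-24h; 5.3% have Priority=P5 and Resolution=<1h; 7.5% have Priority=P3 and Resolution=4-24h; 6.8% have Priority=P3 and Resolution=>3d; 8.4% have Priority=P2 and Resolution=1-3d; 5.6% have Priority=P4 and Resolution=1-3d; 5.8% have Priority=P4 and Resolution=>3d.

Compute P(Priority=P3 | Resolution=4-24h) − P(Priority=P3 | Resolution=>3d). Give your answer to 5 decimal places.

0.10873

P(Resolution=4-24h) = 0.016 + 0.075 + 0.054 + 0.063 = 0.208; P(Priority=P3 | Resolution=4-24h) = 0.075/0.208 = 0.360577.
P(Resolution=>3d) = 0.066 + 0.068 + 0.058 + 0.078 = 0.270; P(Priority=P3 | Resolution=>3d) = 0.068/0.270 = 0.251852.
Difference = 0.10873.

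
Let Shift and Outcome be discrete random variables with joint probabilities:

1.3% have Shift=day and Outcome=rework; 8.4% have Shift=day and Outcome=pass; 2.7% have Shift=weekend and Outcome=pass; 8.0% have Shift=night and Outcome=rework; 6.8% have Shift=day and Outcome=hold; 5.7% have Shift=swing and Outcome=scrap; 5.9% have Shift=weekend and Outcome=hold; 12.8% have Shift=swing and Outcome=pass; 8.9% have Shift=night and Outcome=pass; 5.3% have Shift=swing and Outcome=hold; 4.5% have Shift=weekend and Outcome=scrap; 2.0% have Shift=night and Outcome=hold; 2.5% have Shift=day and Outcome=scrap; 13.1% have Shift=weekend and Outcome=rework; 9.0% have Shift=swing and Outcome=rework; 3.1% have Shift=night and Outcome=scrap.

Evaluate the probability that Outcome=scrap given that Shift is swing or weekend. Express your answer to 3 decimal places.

0.173

P(Shift=swing) = 0.128 + 0.090 + 0.057 + 0.053 = 0.328.
P(Shift=weekend) = 0.027 + 0.131 + 0.045 + 0.059 = 0.262.
P(Shift ∈ {swing, weekend}) = 0.328 + 0.262 = 0.590; P(Outcome=scrap, Shift ∈ {swing, weekend}) = 0.057 + 0.045 = 0.102.
P(Outcome=scrap | Shift ∈ {swing, weekend}) = 0.102/0.590 = 0.173.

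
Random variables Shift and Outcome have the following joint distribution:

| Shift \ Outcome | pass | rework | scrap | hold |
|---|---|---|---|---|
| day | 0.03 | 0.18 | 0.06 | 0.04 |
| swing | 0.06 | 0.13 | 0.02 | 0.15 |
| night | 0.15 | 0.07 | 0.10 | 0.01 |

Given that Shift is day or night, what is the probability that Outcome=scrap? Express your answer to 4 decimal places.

P(Shift=day) = 0.03 + 0.18 + 0.06 + 0.04 = 0.31.
P(Shift=night) = 0.15 + 0.07 + 0.10 + 0.01 = 0.33.
P(Shift ∈ {day, night}) = 0.31 + 0.33 = 0.64; P(Outcome=scrap, Shift ∈ {day, night}) = 0.06 + 0.10 = 0.16.
P(Outcome=scrap | Shift ∈ {day, night}) = 0.16/0.64 = 0.2500.

0.2500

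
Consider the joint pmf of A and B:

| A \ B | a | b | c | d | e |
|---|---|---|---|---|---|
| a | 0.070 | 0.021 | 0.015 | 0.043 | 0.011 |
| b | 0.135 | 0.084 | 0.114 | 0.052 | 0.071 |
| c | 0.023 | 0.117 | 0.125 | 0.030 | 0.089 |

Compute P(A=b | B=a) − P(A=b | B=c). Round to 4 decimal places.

P(B=a) = 0.070 + 0.135 + 0.023 = 0.228; P(A=b | B=a) = 0.135/0.228 = 0.59211.
P(B=c) = 0.015 + 0.114 + 0.125 = 0.254; P(A=b | B=c) = 0.114/0.254 = 0.44882.
Difference = 0.1433.

0.1433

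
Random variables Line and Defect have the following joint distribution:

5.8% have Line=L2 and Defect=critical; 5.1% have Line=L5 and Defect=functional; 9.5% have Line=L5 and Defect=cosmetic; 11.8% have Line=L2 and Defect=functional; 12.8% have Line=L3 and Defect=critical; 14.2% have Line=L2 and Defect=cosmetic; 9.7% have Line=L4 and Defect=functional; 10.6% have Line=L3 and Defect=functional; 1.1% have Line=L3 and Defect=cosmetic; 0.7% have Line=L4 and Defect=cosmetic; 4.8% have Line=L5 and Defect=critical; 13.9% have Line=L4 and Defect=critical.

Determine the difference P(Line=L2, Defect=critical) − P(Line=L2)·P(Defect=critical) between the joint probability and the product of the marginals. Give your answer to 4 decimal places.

-0.0606

P(Line=L2) = 0.142 + 0.118 + 0.058 = 0.318.
P(Defect=critical) = 0.058 + 0.128 + 0.139 + 0.048 = 0.373.
P(Line=L2, Defect=critical) − P(Line=L2)P(Defect=critical) = 0.058 − 0.318×0.373 = -0.0606.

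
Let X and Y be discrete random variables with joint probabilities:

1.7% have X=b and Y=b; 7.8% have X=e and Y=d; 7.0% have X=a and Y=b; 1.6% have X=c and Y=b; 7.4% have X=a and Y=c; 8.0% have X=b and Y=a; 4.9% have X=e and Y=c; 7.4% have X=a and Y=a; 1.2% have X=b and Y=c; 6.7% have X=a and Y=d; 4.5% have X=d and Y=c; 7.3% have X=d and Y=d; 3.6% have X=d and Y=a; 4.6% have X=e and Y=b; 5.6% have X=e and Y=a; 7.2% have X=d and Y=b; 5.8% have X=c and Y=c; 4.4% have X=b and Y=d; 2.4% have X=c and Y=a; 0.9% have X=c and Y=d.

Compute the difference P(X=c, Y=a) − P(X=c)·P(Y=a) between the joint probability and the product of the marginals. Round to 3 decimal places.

P(X=c) = 0.024 + 0.016 + 0.058 + 0.009 = 0.107.
P(Y=a) = 0.074 + 0.080 + 0.024 + 0.036 + 0.056 = 0.270.
P(X=c, Y=a) − P(X=c)P(Y=a) = 0.024 − 0.107×0.270 = -0.005.

-0.005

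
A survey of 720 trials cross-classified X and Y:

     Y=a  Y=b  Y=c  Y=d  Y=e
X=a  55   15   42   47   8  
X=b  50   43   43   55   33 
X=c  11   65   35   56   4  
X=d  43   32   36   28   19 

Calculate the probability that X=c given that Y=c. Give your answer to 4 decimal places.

Total with Y=c: 42 + 43 + 35 + 36 = 156.
P(X=c | Y=c) = 35/156 = 0.2244.

0.2244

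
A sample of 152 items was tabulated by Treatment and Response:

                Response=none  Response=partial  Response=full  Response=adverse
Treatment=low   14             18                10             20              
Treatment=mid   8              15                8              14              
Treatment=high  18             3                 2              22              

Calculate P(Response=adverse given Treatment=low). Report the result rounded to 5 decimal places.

Total with Treatment=low: 14 + 18 + 10 + 20 = 62.
P(Response=adverse | Treatment=low) = 20/62 = 0.32258.

0.32258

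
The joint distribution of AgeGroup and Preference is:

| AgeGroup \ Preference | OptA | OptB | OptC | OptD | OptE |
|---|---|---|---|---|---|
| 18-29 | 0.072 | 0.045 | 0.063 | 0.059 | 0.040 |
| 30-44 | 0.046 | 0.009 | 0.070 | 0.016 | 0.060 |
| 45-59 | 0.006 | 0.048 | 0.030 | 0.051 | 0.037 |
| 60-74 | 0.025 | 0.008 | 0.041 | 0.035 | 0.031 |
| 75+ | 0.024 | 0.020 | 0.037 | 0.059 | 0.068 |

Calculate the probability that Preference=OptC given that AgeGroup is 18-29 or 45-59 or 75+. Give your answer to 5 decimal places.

0.19727

P(AgeGroup=18-29) = 0.072 + 0.045 + 0.063 + 0.059 + 0.040 = 0.279.
P(AgeGroup=45-59) = 0.006 + 0.048 + 0.030 + 0.051 + 0.037 = 0.172.
P(AgeGroup=75+) = 0.024 + 0.020 + 0.037 + 0.059 + 0.068 = 0.208.
P(AgeGroup ∈ {18-29, 45-59, 75+}) = 0.279 + 0.172 + 0.208 = 0.659; P(Preference=OptC, AgeGroup ∈ {18-29, 45-59, 75+}) = 0.063 + 0.030 + 0.037 = 0.130.
P(Preference=OptC | AgeGroup ∈ {18-29, 45-59, 75+}) = 0.130/0.659 = 0.19727.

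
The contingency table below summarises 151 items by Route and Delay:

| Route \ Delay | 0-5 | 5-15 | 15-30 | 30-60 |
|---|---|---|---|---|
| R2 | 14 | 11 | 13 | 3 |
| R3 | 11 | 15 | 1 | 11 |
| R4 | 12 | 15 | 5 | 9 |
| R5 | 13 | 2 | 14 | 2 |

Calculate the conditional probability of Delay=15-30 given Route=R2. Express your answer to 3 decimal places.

Total with Route=R2: 14 + 11 + 13 + 3 = 41.
P(Delay=15-30 | Route=R2) = 13/41 = 0.317.

0.317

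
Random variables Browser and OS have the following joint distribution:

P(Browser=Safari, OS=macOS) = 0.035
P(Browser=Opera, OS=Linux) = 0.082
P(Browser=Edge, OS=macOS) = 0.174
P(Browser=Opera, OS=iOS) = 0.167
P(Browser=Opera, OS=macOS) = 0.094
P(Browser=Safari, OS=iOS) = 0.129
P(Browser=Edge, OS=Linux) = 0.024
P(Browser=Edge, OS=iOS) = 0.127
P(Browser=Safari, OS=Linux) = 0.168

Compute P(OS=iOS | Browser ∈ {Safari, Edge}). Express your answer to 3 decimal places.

P(Browser=Safari) = 0.035 + 0.168 + 0.129 = 0.332.
P(Browser=Edge) = 0.174 + 0.024 + 0.127 = 0.325.
P(Browser ∈ {Safari, Edge}) = 0.332 + 0.325 = 0.657; P(OS=iOS, Browser ∈ {Safari, Edge}) = 0.129 + 0.127 = 0.256.
P(OS=iOS | Browser ∈ {Safari, Edge}) = 0.256/0.657 = 0.390.

0.390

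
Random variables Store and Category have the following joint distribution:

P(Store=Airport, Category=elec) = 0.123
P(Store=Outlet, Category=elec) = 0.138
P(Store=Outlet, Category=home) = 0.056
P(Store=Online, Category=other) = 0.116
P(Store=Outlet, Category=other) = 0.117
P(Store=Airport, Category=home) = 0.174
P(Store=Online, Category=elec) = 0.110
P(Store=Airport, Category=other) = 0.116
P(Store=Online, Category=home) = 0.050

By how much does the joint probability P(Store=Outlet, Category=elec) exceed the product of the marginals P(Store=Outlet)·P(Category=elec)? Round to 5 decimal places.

P(Store=Outlet) = 0.138 + 0.056 + 0.117 = 0.311.
P(Category=elec) = 0.123 + 0.138 + 0.110 = 0.371.
P(Store=Outlet, Category=elec) − P(Store=Outlet)P(Category=elec) = 0.138 − 0.311×0.371 = 0.02262.

0.02262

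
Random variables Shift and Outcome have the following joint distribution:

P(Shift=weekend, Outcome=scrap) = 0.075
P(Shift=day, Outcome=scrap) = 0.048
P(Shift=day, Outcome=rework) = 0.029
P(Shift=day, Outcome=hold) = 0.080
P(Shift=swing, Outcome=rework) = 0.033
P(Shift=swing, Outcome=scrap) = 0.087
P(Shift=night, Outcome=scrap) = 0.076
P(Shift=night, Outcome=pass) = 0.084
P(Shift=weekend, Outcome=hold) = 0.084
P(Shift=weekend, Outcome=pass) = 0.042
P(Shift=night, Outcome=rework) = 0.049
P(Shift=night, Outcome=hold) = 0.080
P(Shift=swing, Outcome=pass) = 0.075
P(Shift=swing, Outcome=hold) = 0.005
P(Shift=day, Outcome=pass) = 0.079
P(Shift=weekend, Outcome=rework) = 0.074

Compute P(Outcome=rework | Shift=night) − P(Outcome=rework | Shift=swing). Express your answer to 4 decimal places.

0.0046

P(Shift=night) = 0.084 + 0.049 + 0.076 + 0.080 = 0.289; P(Outcome=rework | Shift=night) = 0.049/0.289 = 0.16955.
P(Shift=swing) = 0.075 + 0.033 + 0.087 + 0.005 = 0.200; P(Outcome=rework | Shift=swing) = 0.033/0.200 = 0.16500.
Difference = 0.0046.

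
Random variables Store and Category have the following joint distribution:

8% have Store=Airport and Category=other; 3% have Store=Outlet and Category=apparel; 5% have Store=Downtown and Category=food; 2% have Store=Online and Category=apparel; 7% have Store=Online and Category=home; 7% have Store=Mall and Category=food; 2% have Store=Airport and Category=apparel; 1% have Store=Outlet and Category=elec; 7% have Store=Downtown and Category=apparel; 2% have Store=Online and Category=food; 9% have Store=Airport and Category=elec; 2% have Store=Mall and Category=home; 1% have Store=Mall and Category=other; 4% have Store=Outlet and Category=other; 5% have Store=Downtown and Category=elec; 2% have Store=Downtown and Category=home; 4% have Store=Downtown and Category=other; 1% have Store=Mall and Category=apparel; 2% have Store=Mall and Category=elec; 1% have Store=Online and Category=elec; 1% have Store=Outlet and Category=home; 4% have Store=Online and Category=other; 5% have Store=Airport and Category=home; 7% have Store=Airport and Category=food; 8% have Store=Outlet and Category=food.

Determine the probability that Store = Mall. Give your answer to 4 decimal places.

P(Store=Mall) = 0.07 + 0.01 + 0.02 + 0.02 + 0.01 = 0.13.

0.1300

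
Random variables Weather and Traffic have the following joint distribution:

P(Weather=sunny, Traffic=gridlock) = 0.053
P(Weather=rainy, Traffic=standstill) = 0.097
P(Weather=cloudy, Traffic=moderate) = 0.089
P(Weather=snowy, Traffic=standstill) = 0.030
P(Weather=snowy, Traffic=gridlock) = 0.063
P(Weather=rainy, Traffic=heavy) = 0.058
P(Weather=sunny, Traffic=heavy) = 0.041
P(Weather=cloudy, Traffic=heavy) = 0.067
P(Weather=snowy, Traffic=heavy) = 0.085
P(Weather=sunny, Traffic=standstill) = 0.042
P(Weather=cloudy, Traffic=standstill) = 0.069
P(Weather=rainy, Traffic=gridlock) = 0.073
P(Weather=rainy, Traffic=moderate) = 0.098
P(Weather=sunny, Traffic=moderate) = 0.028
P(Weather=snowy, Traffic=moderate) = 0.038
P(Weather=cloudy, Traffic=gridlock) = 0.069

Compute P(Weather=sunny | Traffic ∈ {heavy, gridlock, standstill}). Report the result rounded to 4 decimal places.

0.1821

P(Traffic=heavy) = 0.041 + 0.067 + 0.058 + 0.085 = 0.251.
P(Traffic=gridlock) = 0.053 + 0.069 + 0.073 + 0.063 = 0.258.
P(Traffic=standstill) = 0.042 + 0.069 + 0.097 + 0.030 = 0.238.
P(Traffic ∈ {heavy, gridlock, standstill}) = 0.251 + 0.258 + 0.238 = 0.747; P(Weather=sunny, Traffic ∈ {heavy, gridlock, standstill}) = 0.041 + 0.053 + 0.042 = 0.136.
P(Weather=sunny | Traffic ∈ {heavy, gridlock, standstill}) = 0.136/0.747 = 0.1821.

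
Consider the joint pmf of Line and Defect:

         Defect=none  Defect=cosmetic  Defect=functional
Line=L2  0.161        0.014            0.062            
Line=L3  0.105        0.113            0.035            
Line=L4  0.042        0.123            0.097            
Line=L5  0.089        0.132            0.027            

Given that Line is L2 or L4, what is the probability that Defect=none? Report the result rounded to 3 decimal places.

0.407

P(Line=L2) = 0.161 + 0.014 + 0.062 = 0.237.
P(Line=L4) = 0.042 + 0.123 + 0.097 = 0.262.
P(Line ∈ {L2, L4}) = 0.237 + 0.262 = 0.499; P(Defect=none, Line ∈ {L2, L4}) = 0.161 + 0.042 = 0.203.
P(Defect=none | Line ∈ {L2, L4}) = 0.203/0.499 = 0.407.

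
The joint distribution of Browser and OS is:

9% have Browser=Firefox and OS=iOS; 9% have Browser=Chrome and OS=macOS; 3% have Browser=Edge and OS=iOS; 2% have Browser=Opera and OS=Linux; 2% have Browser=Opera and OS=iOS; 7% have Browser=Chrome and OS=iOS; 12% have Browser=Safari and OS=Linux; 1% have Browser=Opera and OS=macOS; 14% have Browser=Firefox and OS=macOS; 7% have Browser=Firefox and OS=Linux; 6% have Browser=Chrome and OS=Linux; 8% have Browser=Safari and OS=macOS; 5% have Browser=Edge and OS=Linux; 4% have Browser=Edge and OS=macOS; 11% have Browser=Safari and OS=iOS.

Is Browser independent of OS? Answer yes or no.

no

P(Browser=Firefox) = 0.30 and P(OS=macOS) = 0.36, so their product is 0.1080, but P(Browser=Firefox, OS=macOS) = 0.14. Since these differ, Browser and OS are not independent.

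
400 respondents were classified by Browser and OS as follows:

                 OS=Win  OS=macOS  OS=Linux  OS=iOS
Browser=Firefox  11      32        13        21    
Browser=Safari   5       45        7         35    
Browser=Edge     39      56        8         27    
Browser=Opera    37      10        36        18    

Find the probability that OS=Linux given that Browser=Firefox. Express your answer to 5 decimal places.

Total with Browser=Firefox: 11 + 32 + 13 + 21 = 77.
P(OS=Linux | Browser=Firefox) = 13/77 = 0.16883.

0.16883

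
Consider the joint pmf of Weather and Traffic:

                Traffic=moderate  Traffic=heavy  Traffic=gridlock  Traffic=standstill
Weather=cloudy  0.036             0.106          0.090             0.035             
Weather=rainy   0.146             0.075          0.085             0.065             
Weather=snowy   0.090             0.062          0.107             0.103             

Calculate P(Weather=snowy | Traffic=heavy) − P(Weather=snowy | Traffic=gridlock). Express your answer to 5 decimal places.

P(Traffic=heavy) = 0.106 + 0.075 + 0.062 = 0.243; P(Weather=snowy | Traffic=heavy) = 0.062/0.243 = 0.255144.
P(Traffic=gridlock) = 0.090 + 0.085 + 0.107 = 0.282; P(Weather=snowy | Traffic=gridlock) = 0.107/0.282 = 0.379433.
Difference = -0.12429.

-0.12429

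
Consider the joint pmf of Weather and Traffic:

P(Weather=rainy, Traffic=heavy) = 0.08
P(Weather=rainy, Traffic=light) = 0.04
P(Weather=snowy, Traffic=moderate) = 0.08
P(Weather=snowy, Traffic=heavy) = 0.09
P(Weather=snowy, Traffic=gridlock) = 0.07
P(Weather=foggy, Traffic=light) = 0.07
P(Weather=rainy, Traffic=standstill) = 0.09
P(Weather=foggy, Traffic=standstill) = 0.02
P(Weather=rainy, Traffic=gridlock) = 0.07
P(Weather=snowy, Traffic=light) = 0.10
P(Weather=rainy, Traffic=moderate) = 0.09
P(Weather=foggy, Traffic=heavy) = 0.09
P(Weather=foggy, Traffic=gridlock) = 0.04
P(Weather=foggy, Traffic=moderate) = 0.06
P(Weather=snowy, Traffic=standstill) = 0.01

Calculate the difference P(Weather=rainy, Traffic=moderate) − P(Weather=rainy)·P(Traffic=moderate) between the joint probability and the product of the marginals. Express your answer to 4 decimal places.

P(Weather=rainy) = 0.04 + 0.09 + 0.08 + 0.07 + 0.09 = 0.37.
P(Traffic=moderate) = 0.09 + 0.08 + 0.06 = 0.23.
P(Weather=rainy, Traffic=moderate) − P(Weather=rainy)P(Traffic=moderate) = 0.09 − 0.37×0.23 = 0.0049.

0.0049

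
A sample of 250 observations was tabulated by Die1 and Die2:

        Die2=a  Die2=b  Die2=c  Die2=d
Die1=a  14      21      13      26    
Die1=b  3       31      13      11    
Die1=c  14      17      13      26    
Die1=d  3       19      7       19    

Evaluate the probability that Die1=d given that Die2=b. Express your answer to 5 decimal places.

0.21591

Total with Die2=b: 21 + 31 + 17 + 19 = 88.
P(Die1=d | Die2=b) = 19/88 = 0.21591.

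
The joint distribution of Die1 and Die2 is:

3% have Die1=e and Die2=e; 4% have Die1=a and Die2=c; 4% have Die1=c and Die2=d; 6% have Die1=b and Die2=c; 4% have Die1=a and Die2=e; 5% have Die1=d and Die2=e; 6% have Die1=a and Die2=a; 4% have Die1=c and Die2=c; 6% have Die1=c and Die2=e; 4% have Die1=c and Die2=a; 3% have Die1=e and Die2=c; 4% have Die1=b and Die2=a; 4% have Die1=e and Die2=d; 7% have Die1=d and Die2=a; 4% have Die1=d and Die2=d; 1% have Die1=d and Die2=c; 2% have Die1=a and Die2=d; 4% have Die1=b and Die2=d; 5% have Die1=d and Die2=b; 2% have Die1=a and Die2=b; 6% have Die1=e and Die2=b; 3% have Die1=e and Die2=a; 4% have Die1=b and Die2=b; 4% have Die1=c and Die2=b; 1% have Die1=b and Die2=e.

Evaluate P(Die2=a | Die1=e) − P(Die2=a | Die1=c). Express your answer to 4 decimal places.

-0.0239

P(Die1=e) = 0.03 + 0.06 + 0.03 + 0.04 + 0.03 = 0.19; P(Die2=a | Die1=e) = 0.03/0.19 = 0.15789.
P(Die1=c) = 0.04 + 0.04 + 0.04 + 0.04 + 0.06 = 0.22; P(Die2=a | Die1=c) = 0.04/0.22 = 0.18182.
Difference = -0.0239.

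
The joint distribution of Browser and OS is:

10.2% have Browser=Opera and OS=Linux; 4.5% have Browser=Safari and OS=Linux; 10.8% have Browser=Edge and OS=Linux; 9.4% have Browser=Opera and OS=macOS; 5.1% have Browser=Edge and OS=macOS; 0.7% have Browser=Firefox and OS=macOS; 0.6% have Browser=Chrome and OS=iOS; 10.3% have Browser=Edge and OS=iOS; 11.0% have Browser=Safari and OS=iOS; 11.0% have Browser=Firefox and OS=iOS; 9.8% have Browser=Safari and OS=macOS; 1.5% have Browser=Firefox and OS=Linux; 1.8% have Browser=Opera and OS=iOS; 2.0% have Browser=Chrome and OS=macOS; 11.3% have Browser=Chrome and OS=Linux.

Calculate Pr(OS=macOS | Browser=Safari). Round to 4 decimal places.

0.3874

P(Browser=Safari) = 0.098 + 0.045 + 0.110 = 0.253.
P(OS=macOS | Browser=Safari) = 0.098/0.253 = 0.3874.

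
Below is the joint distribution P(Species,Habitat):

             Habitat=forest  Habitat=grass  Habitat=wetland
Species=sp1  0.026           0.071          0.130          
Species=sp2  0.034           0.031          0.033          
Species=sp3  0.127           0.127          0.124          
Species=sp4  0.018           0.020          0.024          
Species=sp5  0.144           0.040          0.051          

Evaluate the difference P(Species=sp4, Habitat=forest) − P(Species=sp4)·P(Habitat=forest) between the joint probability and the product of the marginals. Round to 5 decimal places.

P(Species=sp4) = 0.018 + 0.020 + 0.024 = 0.062.
P(Habitat=forest) = 0.026 + 0.034 + 0.127 + 0.018 + 0.144 = 0.349.
P(Species=sp4, Habitat=forest) − P(Species=sp4)P(Habitat=forest) = 0.018 − 0.062×0.349 = -0.00364.

-0.00364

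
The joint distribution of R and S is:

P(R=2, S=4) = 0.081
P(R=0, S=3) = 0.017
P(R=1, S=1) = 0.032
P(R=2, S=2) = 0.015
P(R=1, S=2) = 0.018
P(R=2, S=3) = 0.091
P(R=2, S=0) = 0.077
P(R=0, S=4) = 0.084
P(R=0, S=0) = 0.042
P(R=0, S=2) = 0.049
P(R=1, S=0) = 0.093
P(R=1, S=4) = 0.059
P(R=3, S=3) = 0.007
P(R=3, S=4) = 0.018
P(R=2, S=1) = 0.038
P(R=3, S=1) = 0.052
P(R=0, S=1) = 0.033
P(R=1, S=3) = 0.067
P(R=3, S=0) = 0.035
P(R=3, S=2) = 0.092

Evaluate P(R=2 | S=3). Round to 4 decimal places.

0.5000

P(S=3) = 0.017 + 0.067 + 0.091 + 0.007 = 0.182.
P(R=2 | S=3) = 0.091/0.182 = 0.5000.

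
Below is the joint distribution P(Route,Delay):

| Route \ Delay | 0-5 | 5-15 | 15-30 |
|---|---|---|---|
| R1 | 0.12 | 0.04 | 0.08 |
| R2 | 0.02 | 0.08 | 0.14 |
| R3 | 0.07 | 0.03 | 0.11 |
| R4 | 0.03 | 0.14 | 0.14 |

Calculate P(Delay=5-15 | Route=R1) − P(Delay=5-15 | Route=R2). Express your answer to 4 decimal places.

-0.1667

P(Route=R1) = 0.12 + 0.04 + 0.08 = 0.24; P(Delay=5-15 | Route=R1) = 0.04/0.24 = 0.16667.
P(Route=R2) = 0.02 + 0.08 + 0.14 = 0.24; P(Delay=5-15 | Route=R2) = 0.08/0.24 = 0.33333.
Difference = -0.1667.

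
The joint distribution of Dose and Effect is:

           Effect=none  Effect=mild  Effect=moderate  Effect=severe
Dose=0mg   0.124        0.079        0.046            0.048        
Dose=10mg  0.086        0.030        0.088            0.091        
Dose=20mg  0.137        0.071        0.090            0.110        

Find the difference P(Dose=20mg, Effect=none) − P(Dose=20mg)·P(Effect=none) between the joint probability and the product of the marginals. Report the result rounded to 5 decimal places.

-0.00458

P(Dose=20mg) = 0.137 + 0.071 + 0.090 + 0.110 = 0.408.
P(Effect=none) = 0.124 + 0.086 + 0.137 = 0.347.
P(Dose=20mg, Effect=none) − P(Dose=20mg)P(Effect=none) = 0.137 − 0.408×0.347 = -0.00458.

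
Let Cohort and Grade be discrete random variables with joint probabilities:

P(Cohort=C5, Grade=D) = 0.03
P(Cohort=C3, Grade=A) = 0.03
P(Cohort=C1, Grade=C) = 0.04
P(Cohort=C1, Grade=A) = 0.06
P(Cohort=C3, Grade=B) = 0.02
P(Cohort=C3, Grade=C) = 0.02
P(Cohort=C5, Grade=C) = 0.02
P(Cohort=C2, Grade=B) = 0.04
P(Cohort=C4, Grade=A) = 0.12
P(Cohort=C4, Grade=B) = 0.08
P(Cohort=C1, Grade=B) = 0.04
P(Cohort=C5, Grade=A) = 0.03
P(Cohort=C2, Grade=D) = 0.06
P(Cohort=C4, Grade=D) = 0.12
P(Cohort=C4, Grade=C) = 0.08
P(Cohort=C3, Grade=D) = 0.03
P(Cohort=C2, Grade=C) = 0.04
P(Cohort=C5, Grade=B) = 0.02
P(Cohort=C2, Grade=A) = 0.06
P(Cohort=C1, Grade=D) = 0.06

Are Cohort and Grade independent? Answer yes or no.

yes

Every cell satisfies P(Cohort,Grade) = P(Cohort)·P(Grade). For instance P(Cohort=C4) = 0.40, P(Grade=A) = 0.30, and 0.40×0.30 = 0.12 matches the joint entry. So Cohort and Grade are independent.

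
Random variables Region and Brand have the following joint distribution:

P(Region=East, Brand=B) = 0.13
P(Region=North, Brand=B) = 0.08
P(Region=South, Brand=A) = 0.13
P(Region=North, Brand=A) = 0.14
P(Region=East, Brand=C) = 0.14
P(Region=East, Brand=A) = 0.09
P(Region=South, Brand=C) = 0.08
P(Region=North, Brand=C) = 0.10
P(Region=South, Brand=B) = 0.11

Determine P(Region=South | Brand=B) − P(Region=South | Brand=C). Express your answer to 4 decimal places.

P(Brand=B) = 0.08 + 0.11 + 0.13 = 0.32; P(Region=South | Brand=B) = 0.11/0.32 = 0.34375.
P(Brand=C) = 0.10 + 0.08 + 0.14 = 0.32; P(Region=South | Brand=C) = 0.08/0.32 = 0.25000.
Difference = 0.0938.

0.0938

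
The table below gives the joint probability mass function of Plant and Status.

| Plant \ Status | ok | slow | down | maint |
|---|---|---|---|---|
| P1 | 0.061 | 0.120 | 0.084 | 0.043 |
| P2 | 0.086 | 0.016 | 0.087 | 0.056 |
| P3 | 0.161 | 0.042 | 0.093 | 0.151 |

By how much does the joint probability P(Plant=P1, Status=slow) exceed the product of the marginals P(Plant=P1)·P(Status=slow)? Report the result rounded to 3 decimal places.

0.065

P(Plant=P1) = 0.061 + 0.120 + 0.084 + 0.043 = 0.308.
P(Status=slow) = 0.120 + 0.016 + 0.042 = 0.178.
P(Plant=P1, Status=slow) − P(Plant=P1)P(Status=slow) = 0.120 − 0.308×0.178 = 0.065.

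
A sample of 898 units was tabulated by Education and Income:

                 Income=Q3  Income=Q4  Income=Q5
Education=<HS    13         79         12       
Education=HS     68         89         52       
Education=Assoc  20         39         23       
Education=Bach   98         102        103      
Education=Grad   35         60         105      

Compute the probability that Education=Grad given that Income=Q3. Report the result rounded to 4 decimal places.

0.1496

Total with Income=Q3: 13 + 68 + 20 + 98 + 35 = 234.
P(Education=Grad | Income=Q3) = 35/234 = 0.1496.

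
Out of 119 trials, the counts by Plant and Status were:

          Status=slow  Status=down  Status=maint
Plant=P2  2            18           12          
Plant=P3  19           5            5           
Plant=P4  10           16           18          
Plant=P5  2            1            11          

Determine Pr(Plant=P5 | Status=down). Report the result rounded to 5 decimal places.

Total with Status=down: 18 + 5 + 16 + 1 = 40.
P(Plant=P5 | Status=down) = 1/40 = 0.02500.

0.02500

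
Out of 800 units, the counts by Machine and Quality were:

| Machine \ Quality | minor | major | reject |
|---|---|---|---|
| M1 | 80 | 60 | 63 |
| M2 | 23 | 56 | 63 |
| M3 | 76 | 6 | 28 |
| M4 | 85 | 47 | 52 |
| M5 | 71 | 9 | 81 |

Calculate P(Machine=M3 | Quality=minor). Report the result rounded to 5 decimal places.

Total with Quality=minor: 80 + 23 + 76 + 85 + 71 = 335.
P(Machine=M3 | Quality=minor) = 76/335 = 0.22687.

0.22687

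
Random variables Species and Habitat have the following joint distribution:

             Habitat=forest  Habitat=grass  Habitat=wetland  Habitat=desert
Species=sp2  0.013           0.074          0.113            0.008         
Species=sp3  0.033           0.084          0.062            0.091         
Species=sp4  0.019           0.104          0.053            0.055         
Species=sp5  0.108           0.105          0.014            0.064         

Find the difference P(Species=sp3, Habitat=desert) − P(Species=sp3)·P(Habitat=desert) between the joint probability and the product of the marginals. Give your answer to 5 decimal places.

P(Species=sp3) = 0.033 + 0.084 + 0.062 + 0.091 = 0.270.
P(Habitat=desert) = 0.008 + 0.091 + 0.055 + 0.064 = 0.218.
P(Species=sp3, Habitat=desert) − P(Species=sp3)P(Habitat=desert) = 0.091 − 0.270×0.218 = 0.03214.

0.03214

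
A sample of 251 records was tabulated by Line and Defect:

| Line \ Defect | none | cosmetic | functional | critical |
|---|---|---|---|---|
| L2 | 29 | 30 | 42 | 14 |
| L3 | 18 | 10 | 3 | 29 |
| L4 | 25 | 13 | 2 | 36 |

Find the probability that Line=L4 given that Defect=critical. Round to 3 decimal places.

Total with Defect=critical: 14 + 29 + 36 = 79.
P(Line=L4 | Defect=critical) = 36/79 = 0.456.

0.456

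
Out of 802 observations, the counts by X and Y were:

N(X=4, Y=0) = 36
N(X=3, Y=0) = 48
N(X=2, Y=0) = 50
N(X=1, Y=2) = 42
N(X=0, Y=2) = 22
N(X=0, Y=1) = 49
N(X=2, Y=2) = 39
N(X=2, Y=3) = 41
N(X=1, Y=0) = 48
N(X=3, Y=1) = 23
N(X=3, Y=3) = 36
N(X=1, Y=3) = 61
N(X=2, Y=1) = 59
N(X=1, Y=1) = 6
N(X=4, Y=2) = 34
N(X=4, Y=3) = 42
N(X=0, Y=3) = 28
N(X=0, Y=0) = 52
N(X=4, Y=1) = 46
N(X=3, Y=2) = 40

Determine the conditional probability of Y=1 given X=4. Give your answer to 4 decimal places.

Total with X=4: 36 + 46 + 34 + 42 = 158.
P(Y=1 | X=4) = 46/158 = 0.2911.

0.2911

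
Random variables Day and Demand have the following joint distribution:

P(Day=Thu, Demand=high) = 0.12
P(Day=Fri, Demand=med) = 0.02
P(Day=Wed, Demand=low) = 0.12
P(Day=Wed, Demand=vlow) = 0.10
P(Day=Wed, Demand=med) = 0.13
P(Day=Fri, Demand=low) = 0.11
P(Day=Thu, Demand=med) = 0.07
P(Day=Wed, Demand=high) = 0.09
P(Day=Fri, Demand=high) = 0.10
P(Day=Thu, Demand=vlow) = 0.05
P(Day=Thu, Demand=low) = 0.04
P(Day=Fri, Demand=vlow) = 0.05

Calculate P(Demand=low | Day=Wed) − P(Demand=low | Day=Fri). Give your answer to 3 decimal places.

-0.120

P(Day=Wed) = 0.10 + 0.12 + 0.13 + 0.09 = 0.44; P(Demand=low | Day=Wed) = 0.12/0.44 = 0.2727.
P(Day=Fri) = 0.05 + 0.11 + 0.02 + 0.10 = 0.28; P(Demand=low | Day=Fri) = 0.11/0.28 = 0.3929.
Difference = -0.120.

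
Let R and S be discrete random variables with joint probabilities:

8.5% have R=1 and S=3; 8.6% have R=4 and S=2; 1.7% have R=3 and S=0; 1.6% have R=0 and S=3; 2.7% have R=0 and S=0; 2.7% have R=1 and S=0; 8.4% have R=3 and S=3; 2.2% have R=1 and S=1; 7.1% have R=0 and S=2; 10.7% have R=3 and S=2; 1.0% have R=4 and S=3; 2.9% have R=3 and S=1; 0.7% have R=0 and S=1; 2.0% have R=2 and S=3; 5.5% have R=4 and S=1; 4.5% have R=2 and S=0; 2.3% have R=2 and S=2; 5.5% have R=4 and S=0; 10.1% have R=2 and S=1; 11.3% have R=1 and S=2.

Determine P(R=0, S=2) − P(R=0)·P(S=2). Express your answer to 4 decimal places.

P(R=0) = 0.027 + 0.007 + 0.071 + 0.016 = 0.121.
P(S=2) = 0.071 + 0.113 + 0.023 + 0.107 + 0.086 = 0.400.
P(R=0, S=2) − P(R=0)P(S=2) = 0.071 − 0.121×0.400 = 0.0226.

0.0226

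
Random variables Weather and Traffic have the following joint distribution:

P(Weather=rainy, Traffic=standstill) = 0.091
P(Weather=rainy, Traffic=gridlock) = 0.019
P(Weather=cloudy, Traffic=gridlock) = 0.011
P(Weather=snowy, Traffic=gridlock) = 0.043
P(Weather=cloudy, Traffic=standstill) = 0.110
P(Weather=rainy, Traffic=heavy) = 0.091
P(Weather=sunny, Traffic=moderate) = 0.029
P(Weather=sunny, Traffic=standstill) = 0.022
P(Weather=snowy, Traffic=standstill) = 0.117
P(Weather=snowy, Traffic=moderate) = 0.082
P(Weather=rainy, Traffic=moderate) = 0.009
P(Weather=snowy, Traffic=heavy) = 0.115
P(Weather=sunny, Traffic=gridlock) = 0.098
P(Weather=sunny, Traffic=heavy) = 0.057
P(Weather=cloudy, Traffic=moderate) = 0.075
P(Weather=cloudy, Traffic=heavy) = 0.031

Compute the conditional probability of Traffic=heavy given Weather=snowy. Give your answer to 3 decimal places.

0.322

P(Weather=snowy) = 0.082 + 0.115 + 0.043 + 0.117 = 0.357.
P(Traffic=heavy | Weather=snowy) = 0.115/0.357 = 0.322.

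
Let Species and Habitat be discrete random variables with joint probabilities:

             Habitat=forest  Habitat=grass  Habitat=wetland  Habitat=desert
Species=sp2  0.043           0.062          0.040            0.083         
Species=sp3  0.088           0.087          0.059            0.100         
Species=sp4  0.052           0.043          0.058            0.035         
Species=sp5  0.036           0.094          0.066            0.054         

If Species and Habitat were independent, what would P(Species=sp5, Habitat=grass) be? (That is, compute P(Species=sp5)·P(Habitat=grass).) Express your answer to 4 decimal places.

0.0715

P(Species=sp5) = 0.036 + 0.094 + 0.066 + 0.054 = 0.250.
P(Habitat=grass) = 0.062 + 0.087 + 0.043 + 0.094 = 0.286.
Product: 0.250 × 0.286 = 0.0715.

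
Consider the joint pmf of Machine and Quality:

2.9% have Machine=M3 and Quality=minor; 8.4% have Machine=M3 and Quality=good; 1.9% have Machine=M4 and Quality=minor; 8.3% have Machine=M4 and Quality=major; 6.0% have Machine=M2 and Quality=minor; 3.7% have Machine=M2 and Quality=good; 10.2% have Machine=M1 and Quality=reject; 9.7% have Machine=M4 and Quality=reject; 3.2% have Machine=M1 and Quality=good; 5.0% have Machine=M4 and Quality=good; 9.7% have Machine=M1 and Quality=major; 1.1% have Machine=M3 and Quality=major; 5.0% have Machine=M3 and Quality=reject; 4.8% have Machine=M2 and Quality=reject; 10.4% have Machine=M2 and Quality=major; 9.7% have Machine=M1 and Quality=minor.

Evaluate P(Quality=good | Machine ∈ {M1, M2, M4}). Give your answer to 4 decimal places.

P(Machine=M1) = 0.032 + 0.097 + 0.097 + 0.102 = 0.328.
P(Machine=M2) = 0.037 + 0.060 + 0.104 + 0.048 = 0.249.
P(Machine=M4) = 0.050 + 0.019 + 0.083 + 0.097 = 0.249.
P(Machine ∈ {M1, M2, M4}) = 0.328 + 0.249 + 0.249 = 0.826; P(Quality=good, Machine ∈ {M1, M2, M4}) = 0.032 + 0.037 + 0.050 = 0.119.
P(Quality=good | Machine ∈ {M1, M2, M4}) = 0.119/0.826 = 0.1441.

0.1441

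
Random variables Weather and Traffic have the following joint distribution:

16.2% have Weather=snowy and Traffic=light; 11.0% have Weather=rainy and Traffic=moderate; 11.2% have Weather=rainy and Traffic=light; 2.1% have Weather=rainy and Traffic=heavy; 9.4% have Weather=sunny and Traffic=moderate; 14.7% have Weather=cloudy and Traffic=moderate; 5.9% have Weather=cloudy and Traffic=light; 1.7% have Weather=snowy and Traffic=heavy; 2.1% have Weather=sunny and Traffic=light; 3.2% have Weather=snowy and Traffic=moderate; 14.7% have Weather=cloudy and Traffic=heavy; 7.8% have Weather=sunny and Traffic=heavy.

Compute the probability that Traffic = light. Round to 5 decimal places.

0.35400

P(Traffic=light) = 0.021 + 0.059 + 0.112 + 0.162 = 0.354.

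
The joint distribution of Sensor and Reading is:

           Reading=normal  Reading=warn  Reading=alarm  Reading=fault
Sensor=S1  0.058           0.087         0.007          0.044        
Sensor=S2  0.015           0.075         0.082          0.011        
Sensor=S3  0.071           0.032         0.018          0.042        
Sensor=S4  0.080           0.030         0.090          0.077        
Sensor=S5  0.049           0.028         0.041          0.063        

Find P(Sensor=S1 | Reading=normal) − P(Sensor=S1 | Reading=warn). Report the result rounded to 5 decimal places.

-0.13278

P(Reading=normal) = 0.058 + 0.015 + 0.071 + 0.080 + 0.049 = 0.273; P(Sensor=S1 | Reading=normal) = 0.058/0.273 = 0.212454.
P(Reading=warn) = 0.087 + 0.075 + 0.032 + 0.030 + 0.028 = 0.252; P(Sensor=S1 | Reading=warn) = 0.087/0.252 = 0.345238.
Difference = -0.13278.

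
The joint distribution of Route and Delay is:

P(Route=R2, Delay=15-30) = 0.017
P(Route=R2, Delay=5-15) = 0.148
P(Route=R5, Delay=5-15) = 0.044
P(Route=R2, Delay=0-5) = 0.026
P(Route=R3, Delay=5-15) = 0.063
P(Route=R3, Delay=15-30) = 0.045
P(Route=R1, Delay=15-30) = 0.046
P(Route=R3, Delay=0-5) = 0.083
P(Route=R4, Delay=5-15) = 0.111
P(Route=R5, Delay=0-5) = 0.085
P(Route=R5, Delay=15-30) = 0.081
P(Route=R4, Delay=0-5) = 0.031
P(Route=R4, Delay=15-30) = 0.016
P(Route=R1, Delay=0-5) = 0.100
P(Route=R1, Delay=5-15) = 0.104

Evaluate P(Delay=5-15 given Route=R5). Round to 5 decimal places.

0.20952

P(Route=R5) = 0.085 + 0.044 + 0.081 = 0.210.
P(Delay=5-15 | Route=R5) = 0.044/0.210 = 0.20952.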